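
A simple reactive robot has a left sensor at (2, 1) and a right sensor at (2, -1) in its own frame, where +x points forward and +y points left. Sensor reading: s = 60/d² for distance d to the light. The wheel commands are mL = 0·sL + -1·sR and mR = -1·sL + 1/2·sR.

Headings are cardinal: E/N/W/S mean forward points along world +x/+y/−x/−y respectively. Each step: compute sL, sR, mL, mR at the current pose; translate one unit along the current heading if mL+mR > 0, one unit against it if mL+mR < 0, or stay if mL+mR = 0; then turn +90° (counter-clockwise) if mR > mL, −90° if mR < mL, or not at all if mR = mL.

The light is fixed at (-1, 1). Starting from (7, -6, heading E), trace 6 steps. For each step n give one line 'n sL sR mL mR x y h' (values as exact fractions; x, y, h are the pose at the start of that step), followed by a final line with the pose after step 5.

0 15/34 15/41 -15/41 -180/697 7 -6 E
1 60/61 60/89 -60/89 -3510/5429 6 -6 N
2 30/53 30/37 -30/37 -315/1961 6 -7 W
3 60/181 60/149 -60/149 -3510/26969 7 -7 S
4 15/34 15/41 -15/41 -180/697 7 -6 E
5 60/61 60/89 -60/89 -3510/5429 6 -6 N
final 6 -7 W

n=0: pose=(7,-6,E); sL=15/34, sR=15/41; mL=-15/41, mR=-180/697; mL+mR=-435/697 → advance -1; mR−mL=75/697 → turn +1·90°
n=1: pose=(6,-6,N); sL=60/61, sR=60/89; mL=-60/89, mR=-3510/5429; mL+mR=-7170/5429 → advance -1; mR−mL=150/5429 → turn +1·90°
n=2: pose=(6,-7,W); sL=30/53, sR=30/37; mL=-30/37, mR=-315/1961; mL+mR=-1905/1961 → advance -1; mR−mL=1275/1961 → turn +1·90°
n=3: pose=(7,-7,S); sL=60/181, sR=60/149; mL=-60/149, mR=-3510/26969; mL+mR=-14370/26969 → advance -1; mR−mL=7350/26969 → turn +1·90°
n=4: pose=(7,-6,E); sL=15/34, sR=15/41; mL=-15/41, mR=-180/697; mL+mR=-435/697 → advance -1; mR−mL=75/697 → turn +1·90°
n=5: pose=(6,-6,N); sL=60/61, sR=60/89; mL=-60/89, mR=-3510/5429; mL+mR=-7170/5429 → advance -1; mR−mL=150/5429 → turn +1·90°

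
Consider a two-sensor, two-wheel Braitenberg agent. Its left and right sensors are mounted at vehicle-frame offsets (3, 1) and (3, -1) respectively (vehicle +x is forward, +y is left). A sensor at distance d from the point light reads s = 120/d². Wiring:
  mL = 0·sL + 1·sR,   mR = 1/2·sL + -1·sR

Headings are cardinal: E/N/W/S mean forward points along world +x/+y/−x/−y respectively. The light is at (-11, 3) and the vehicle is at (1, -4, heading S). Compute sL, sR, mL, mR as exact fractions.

120/269 120/221 120/221 -19020/59449

left sensor world pos  = (2, -7); dL² = 269
right sensor world pos = (0, -7); dR² = 221
sL = 120/269 = 120/269
sR = 120/221 = 120/221
mL = 0·sL + 1·sR = 120/221
mR = 1/2·sL + -1·sR = -19020/59449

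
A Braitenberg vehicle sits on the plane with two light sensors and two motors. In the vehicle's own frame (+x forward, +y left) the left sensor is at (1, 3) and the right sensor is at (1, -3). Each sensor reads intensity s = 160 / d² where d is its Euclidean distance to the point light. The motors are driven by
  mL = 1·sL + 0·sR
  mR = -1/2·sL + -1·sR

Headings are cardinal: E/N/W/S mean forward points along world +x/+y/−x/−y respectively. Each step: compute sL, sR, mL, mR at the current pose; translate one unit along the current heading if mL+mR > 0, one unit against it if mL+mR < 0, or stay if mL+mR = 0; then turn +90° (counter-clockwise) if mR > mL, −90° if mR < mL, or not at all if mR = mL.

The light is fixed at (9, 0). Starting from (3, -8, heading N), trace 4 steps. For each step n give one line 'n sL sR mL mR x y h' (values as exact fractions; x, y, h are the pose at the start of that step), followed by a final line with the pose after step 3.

0 16/13 80/29 16/13 -1272/377 3 -8 N
1 160/61 160/169 160/61 -23280/10309 3 -9 E
2 20/13 40/41 20/13 -930/533 4 -9 S
3 160/157 160/61 160/157 -30000/9577 4 -8 W
final 5 -8 N

n=0: pose=(3,-8,N); sL=16/13, sR=80/29; mL=16/13, mR=-1272/377; mL+mR=-808/377 → advance -1; mR−mL=-1736/377 → turn -1·90°
n=1: pose=(3,-9,E); sL=160/61, sR=160/169; mL=160/61, mR=-23280/10309; mL+mR=3760/10309 → advance +1; mR−mL=-50320/10309 → turn -1·90°
n=2: pose=(4,-9,S); sL=20/13, sR=40/41; mL=20/13, mR=-930/533; mL+mR=-110/533 → advance -1; mR−mL=-1750/533 → turn -1·90°
n=3: pose=(4,-8,W); sL=160/157, sR=160/61; mL=160/157, mR=-30000/9577; mL+mR=-20240/9577 → advance -1; mR−mL=-39760/9577 → turn -1·90°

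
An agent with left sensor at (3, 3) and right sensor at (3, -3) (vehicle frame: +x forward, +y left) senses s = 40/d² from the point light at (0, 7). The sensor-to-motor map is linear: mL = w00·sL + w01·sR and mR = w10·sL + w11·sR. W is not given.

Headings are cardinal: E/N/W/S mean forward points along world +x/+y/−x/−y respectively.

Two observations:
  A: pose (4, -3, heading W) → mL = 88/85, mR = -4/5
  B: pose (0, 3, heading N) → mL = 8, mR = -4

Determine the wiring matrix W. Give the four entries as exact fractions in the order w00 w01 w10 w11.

1 1 0 -1

obs A: pose=(4,-3,W) → sL=4/17, sR=4/5, mL=88/85, mR=-4/5
obs B: pose=(0,3,N) → sL=4, sR=4, mL=8, mR=-4
sensor matrix S = [[4/17, 4/5], [4, 4]]; det S = -192/85
solve [mL_A; mL_B] = S·[w00; w01] and [mR_A; mR_B] = S·[w10; w11]:
  w00 = 1, w01 = 1, w10 = 0, w11 = -1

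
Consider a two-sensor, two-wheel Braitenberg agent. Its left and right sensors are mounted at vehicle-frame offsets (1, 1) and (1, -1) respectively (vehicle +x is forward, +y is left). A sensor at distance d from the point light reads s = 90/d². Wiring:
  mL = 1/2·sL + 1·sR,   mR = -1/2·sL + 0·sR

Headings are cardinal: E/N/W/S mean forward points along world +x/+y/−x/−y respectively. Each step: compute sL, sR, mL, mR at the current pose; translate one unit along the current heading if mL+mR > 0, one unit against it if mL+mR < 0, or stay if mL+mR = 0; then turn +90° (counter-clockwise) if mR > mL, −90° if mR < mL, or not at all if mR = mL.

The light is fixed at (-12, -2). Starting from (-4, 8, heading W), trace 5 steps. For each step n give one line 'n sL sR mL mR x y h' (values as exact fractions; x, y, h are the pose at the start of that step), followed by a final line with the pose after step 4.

n=0: pose=(-4,8,W); sL=9/13, sR=9/17; mL=387/442, mR=-9/26; mL+mR=9/17 → advance +1; mR−mL=-270/221 → turn -1·90°
n=1: pose=(-5,8,N); sL=90/157, sR=18/37; mL=4491/5809, mR=-45/157; mL+mR=18/37 → advance +1; mR−mL=-6156/5809 → turn -1·90°
n=2: pose=(-5,9,E); sL=45/104, sR=45/82; mL=6525/8528, mR=-45/208; mL+mR=45/82 → advance +1; mR−mL=-4185/4264 → turn -1·90°
n=3: pose=(-4,9,S); sL=90/181, sR=90/149; mL=22995/26969, mR=-45/181; mL+mR=90/149 → advance +1; mR−mL=-29700/26969 → turn -1·90°
n=4: pose=(-4,8,W); sL=9/13, sR=9/17; mL=387/442, mR=-9/26; mL+mR=9/17 → advance +1; mR−mL=-270/221 → turn -1·90°

0 9/13 9/17 387/442 -9/26 -4 8 W
1 90/157 18/37 4491/5809 -45/157 -5 8 N
2 45/104 45/82 6525/8528 -45/208 -5 9 E
3 90/181 90/149 22995/26969 -45/181 -4 9 S
4 9/13 9/17 387/442 -9/26 -4 8 W
final -5 8 N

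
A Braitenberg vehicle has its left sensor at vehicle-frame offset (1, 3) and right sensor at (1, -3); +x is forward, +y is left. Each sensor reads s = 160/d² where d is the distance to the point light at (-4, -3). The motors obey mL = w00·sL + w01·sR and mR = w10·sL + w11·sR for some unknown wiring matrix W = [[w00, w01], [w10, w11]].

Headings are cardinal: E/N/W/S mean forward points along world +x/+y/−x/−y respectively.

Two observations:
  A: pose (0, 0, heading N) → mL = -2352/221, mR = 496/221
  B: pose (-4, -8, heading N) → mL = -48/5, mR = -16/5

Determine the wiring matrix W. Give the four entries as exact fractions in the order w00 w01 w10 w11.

obs A: pose=(0,0,N) → sL=160/17, sR=32/13, mL=-2352/221, mR=496/221
obs B: pose=(-4,-8,N) → sL=32/5, sR=32/5, mL=-48/5, mR=-16/5
sensor matrix S = [[160/17, 32/13], [32/5, 32/5]]; det S = 49152/1105
solve [mL_A; mL_B] = S·[w00; w01] and [mR_A; mR_B] = S·[w10; w11]:
  w00 = -1, w01 = -1/2, w10 = 1/2, w11 = -1

-1 -1/2 1/2 -1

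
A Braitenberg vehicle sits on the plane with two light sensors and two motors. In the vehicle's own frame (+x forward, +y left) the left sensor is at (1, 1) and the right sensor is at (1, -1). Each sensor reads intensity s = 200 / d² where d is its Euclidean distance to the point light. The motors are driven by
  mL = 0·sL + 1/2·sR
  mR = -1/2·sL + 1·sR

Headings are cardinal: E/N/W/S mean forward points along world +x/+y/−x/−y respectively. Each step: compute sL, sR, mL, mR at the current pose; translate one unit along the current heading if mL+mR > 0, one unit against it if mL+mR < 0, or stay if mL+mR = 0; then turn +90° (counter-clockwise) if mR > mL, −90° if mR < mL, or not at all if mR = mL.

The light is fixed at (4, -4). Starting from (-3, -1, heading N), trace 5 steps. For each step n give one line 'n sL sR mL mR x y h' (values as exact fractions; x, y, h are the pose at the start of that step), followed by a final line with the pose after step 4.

n=0: pose=(-3,-1,N); sL=5/2, sR=50/13; mL=25/13, mR=135/52; mL+mR=235/52 → advance +1; mR−mL=35/52 → turn +1·90°
n=1: pose=(-3,0,W); sL=200/73, sR=200/89; mL=100/89, mR=5700/6497; mL+mR=13000/6497 → advance +1; mR−mL=-1600/6497 → turn -1·90°
n=2: pose=(-4,0,N); sL=100/53, sR=100/37; mL=50/37, mR=3450/1961; mL+mR=6100/1961 → advance +1; mR−mL=800/1961 → turn +1·90°
n=3: pose=(-4,1,W); sL=200/97, sR=200/117; mL=100/117, mR=7700/11349; mL+mR=5800/3783 → advance +1; mR−mL=-2000/11349 → turn -1·90°
n=4: pose=(-5,1,N); sL=25/17, sR=2; mL=1, mR=43/34; mL+mR=77/34 → advance +1; mR−mL=9/34 → turn +1·90°

0 5/2 50/13 25/13 135/52 -3 -1 N
1 200/73 200/89 100/89 5700/6497 -3 0 W
2 100/53 100/37 50/37 3450/1961 -4 0 N
3 200/97 200/117 100/117 7700/11349 -4 1 W
4 25/17 2 1 43/34 -5 1 N
final -5 2 W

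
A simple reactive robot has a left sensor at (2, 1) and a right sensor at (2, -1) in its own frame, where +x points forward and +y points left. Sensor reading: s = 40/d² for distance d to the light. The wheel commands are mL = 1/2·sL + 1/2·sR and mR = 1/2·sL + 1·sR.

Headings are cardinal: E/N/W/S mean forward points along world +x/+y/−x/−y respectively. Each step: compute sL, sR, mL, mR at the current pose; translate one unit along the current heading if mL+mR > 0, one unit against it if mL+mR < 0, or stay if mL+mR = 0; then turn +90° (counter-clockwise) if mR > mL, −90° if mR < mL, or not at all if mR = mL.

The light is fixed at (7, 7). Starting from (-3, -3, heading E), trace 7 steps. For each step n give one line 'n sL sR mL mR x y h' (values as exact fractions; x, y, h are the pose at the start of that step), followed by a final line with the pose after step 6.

n=0: pose=(-3,-3,E); sL=8/29, sR=8/37; mL=264/1073, mR=380/1073; mL+mR=644/1073 → advance +1; mR−mL=4/37 → turn +1·90°
n=1: pose=(-2,-3,N); sL=10/41, sR=5/16; mL=365/1312, mR=285/656; mL+mR=935/1312 → advance +1; mR−mL=5/32 → turn +1·90°
n=2: pose=(-2,-2,W); sL=40/221, sR=8/37; mL=1624/8177, mR=2508/8177; mL+mR=4132/8177 → advance +1; mR−mL=4/37 → turn +1·90°
n=3: pose=(-3,-2,S); sL=20/101, sR=20/121; mL=2220/12221, mR=3230/12221; mL+mR=5450/12221 → advance +1; mR−mL=10/121 → turn +1·90°
n=4: pose=(-3,-3,E); sL=8/29, sR=8/37; mL=264/1073, mR=380/1073; mL+mR=644/1073 → advance +1; mR−mL=4/37 → turn +1·90°
n=5: pose=(-2,-3,N); sL=10/41, sR=5/16; mL=365/1312, mR=285/656; mL+mR=935/1312 → advance +1; mR−mL=5/32 → turn +1·90°
n=6: pose=(-2,-2,W); sL=40/221, sR=8/37; mL=1624/8177, mR=2508/8177; mL+mR=4132/8177 → advance +1; mR−mL=4/37 → turn +1·90°

0 8/29 8/37 264/1073 380/1073 -3 -3 E
1 10/41 5/16 365/1312 285/656 -2 -3 N
2 40/221 8/37 1624/8177 2508/8177 -2 -2 W
3 20/101 20/121 2220/12221 3230/12221 -3 -2 S
4 8/29 8/37 264/1073 380/1073 -3 -3 E
5 10/41 5/16 365/1312 285/656 -2 -3 N
6 40/221 8/37 1624/8177 2508/8177 -2 -2 W
final -3 -2 S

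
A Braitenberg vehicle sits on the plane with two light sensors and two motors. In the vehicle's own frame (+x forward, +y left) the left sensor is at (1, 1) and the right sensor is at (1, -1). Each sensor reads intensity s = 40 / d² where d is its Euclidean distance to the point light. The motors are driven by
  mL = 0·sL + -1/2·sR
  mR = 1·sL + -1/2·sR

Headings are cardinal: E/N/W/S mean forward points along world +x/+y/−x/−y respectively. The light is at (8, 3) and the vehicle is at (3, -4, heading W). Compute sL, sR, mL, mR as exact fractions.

2/5 5/9 -5/18 11/90

left sensor world pos  = (2, -5); dL² = 100
right sensor world pos = (2, -3); dR² = 72
sL = 40/100 = 2/5
sR = 40/72 = 5/9
mL = 0·sL + -1/2·sR = -5/18
mR = 1·sL + -1/2·sR = 11/90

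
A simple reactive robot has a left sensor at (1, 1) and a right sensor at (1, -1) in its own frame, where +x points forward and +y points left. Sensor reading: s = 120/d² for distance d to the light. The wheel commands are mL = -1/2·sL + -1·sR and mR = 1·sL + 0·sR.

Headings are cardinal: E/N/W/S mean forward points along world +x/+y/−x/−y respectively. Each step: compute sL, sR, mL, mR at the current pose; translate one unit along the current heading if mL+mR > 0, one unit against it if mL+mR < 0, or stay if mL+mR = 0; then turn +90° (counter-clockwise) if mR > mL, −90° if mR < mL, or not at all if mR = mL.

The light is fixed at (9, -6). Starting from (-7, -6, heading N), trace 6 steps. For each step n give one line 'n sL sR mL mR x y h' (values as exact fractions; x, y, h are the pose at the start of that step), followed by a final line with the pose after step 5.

0 12/29 60/113 -2418/3277 12/29 -7 -6 N
1 120/293 120/289 -52500/84677 120/293 -7 -7 W
2 3/5 6/13 -99/130 3/5 -6 -7 S
3 120/197 120/197 -180/197 120/197 -6 -6 E
4 12/29 60/113 -2418/3277 12/29 -7 -6 N
5 120/293 120/289 -52500/84677 120/293 -7 -7 W
final -6 -7 S

n=0: pose=(-7,-6,N); sL=12/29, sR=60/113; mL=-2418/3277, mR=12/29; mL+mR=-1062/3277 → advance -1; mR−mL=3774/3277 → turn +1·90°
n=1: pose=(-7,-7,W); sL=120/293, sR=120/289; mL=-52500/84677, mR=120/293; mL+mR=-17820/84677 → advance -1; mR−mL=87180/84677 → turn +1·90°
n=2: pose=(-6,-7,S); sL=3/5, sR=6/13; mL=-99/130, mR=3/5; mL+mR=-21/130 → advance -1; mR−mL=177/130 → turn +1·90°
n=3: pose=(-6,-6,E); sL=120/197, sR=120/197; mL=-180/197, mR=120/197; mL+mR=-60/197 → advance -1; mR−mL=300/197 → turn +1·90°
n=4: pose=(-7,-6,N); sL=12/29, sR=60/113; mL=-2418/3277, mR=12/29; mL+mR=-1062/3277 → advance -1; mR−mL=3774/3277 → turn +1·90°
n=5: pose=(-7,-7,W); sL=120/293, sR=120/289; mL=-52500/84677, mR=120/293; mL+mR=-17820/84677 → advance -1; mR−mL=87180/84677 → turn +1·90°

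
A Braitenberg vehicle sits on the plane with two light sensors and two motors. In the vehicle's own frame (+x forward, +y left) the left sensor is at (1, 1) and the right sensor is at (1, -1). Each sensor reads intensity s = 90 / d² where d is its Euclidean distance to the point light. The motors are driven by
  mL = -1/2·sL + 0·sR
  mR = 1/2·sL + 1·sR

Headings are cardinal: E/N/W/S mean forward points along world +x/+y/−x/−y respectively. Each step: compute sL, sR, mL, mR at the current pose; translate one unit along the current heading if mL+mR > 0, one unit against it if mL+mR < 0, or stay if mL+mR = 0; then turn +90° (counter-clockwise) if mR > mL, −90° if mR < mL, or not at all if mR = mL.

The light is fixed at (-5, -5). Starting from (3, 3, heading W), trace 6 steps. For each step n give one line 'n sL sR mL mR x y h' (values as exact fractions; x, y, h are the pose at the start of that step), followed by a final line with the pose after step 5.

n=0: pose=(3,3,W); sL=45/49, sR=9/13; mL=-45/98, mR=1467/1274; mL+mR=9/13 → advance +1; mR−mL=1026/637 → turn +1·90°
n=1: pose=(2,3,S); sL=90/113, sR=18/17; mL=-45/113, mR=2799/1921; mL+mR=18/17 → advance +1; mR−mL=3564/1921 → turn +1·90°
n=2: pose=(2,2,E); sL=45/64, sR=9/10; mL=-45/128, mR=801/640; mL+mR=9/10 → advance +1; mR−mL=513/320 → turn +1·90°
n=3: pose=(3,2,N); sL=90/113, sR=18/29; mL=-45/113, mR=3339/3277; mL+mR=18/29 → advance +1; mR−mL=4644/3277 → turn +1·90°
n=4: pose=(3,3,W); sL=45/49, sR=9/13; mL=-45/98, mR=1467/1274; mL+mR=9/13 → advance +1; mR−mL=1026/637 → turn +1·90°
n=5: pose=(2,3,S); sL=90/113, sR=18/17; mL=-45/113, mR=2799/1921; mL+mR=18/17 → advance +1; mR−mL=3564/1921 → turn +1·90°

0 45/49 9/13 -45/98 1467/1274 3 3 W
1 90/113 18/17 -45/113 2799/1921 2 3 S
2 45/64 9/10 -45/128 801/640 2 2 E
3 90/113 18/29 -45/113 3339/3277 3 2 N
4 45/49 9/13 -45/98 1467/1274 3 3 W
5 90/113 18/17 -45/113 2799/1921 2 3 S
final 2 2 E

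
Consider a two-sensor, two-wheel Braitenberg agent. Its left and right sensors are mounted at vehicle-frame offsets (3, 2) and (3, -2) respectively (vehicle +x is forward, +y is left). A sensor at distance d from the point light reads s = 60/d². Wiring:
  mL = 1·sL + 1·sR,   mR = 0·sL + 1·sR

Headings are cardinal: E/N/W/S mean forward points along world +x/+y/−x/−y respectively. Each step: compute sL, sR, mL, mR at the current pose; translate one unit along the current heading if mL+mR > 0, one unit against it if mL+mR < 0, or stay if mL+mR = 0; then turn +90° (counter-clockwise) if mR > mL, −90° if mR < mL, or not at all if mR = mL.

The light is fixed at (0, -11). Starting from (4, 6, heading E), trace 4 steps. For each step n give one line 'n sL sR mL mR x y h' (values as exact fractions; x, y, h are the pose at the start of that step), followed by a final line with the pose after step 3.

n=0: pose=(4,6,E); sL=6/41, sR=30/137; mL=2052/5617, mR=30/137; mL+mR=3282/5617 → advance +1; mR−mL=-6/41 → turn -1·90°
n=1: pose=(5,6,S); sL=12/49, sR=12/41; mL=1080/2009, mR=12/41; mL+mR=1668/2009 → advance +1; mR−mL=-12/49 → turn -1·90°
n=2: pose=(5,5,W); sL=3/10, sR=15/82; mL=99/205, mR=15/82; mL+mR=273/410 → advance +1; mR−mL=-3/10 → turn -1·90°
n=3: pose=(4,5,N); sL=12/73, sR=60/397; mL=9144/28981, mR=60/397; mL+mR=13524/28981 → advance +1; mR−mL=-12/73 → turn -1·90°

0 6/41 30/137 2052/5617 30/137 4 6 E
1 12/49 12/41 1080/2009 12/41 5 6 S
2 3/10 15/82 99/205 15/82 5 5 W
3 12/73 60/397 9144/28981 60/397 4 5 N
final 4 6 E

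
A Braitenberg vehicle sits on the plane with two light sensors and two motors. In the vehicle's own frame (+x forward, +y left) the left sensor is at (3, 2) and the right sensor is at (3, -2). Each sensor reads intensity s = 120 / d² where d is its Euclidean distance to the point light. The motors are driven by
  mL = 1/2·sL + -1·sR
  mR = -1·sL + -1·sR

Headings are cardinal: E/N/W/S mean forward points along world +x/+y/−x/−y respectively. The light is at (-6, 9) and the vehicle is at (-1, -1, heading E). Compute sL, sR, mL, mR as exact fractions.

left sensor world pos  = (2, 1); dL² = 128
right sensor world pos = (2, -3); dR² = 208
sL = 120/128 = 15/16
sR = 120/208 = 15/26
mL = 1/2·sL + -1·sR = -45/416
mR = -1·sL + -1·sR = -315/208

15/16 15/26 -45/416 -315/208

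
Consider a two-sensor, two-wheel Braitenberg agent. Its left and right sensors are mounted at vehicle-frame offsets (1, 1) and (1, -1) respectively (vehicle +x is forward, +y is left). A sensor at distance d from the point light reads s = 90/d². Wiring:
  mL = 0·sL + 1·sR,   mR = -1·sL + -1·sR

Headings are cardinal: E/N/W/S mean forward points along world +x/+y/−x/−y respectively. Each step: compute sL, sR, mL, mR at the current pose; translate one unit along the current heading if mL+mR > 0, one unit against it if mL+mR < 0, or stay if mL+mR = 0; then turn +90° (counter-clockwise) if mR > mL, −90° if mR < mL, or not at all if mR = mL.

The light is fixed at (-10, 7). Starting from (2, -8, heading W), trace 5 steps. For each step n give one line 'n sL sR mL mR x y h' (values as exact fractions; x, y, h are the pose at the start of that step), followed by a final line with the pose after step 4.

n=0: pose=(2,-8,W); sL=90/377, sR=90/317; mL=90/317, mR=-62460/119509; mL+mR=-90/377 → advance -1; mR−mL=-96390/119509 → turn -1·90°
n=1: pose=(3,-8,N); sL=9/34, sR=45/196; mL=45/196, mR=-1647/3332; mL+mR=-9/34 → advance -1; mR−mL=-603/833 → turn -1·90°
n=2: pose=(3,-9,E); sL=90/421, sR=18/97; mL=18/97, mR=-16308/40837; mL+mR=-90/421 → advance -1; mR−mL=-23886/40837 → turn -1·90°
n=3: pose=(2,-9,S); sL=45/229, sR=9/41; mL=9/41, mR=-3906/9389; mL+mR=-45/229 → advance -1; mR−mL=-5967/9389 → turn -1·90°
n=4: pose=(2,-8,W); sL=90/377, sR=90/317; mL=90/317, mR=-62460/119509; mL+mR=-90/377 → advance -1; mR−mL=-96390/119509 → turn -1·90°

0 90/377 90/317 90/317 -62460/119509 2 -8 W
1 9/34 45/196 45/196 -1647/3332 3 -8 N
2 90/421 18/97 18/97 -16308/40837 3 -9 E
3 45/229 9/41 9/41 -3906/9389 2 -9 S
4 90/377 90/317 90/317 -62460/119509 2 -8 W
final 3 -8 N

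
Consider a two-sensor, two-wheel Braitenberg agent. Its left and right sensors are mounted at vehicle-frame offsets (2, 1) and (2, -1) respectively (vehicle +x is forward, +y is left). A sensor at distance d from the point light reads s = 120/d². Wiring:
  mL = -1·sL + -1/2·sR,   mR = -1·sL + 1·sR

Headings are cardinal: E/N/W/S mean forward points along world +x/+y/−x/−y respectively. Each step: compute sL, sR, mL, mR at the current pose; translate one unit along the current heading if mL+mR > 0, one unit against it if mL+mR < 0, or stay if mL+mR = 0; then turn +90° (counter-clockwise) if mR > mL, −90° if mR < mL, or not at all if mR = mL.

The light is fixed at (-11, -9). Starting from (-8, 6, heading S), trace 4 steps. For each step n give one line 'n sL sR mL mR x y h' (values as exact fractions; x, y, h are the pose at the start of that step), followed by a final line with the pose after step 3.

n=0: pose=(-8,6,S); sL=24/37, sR=120/173; mL=-6372/6401, mR=288/6401; mL+mR=-6084/6401 → advance -1; mR−mL=180/173 → turn +1·90°
n=1: pose=(-8,7,E); sL=60/157, sR=12/25; mL=-2442/3925, mR=384/3925; mL+mR=-2058/3925 → advance -1; mR−mL=18/25 → turn +1·90°
n=2: pose=(-9,7,N); sL=24/65, sR=40/111; mL=-3964/7215, mR=-64/7215; mL+mR=-4028/7215 → advance -1; mR−mL=20/37 → turn +1·90°
n=3: pose=(-9,6,W); sL=30/49, sR=15/32; mL=-2655/3136, mR=-225/1568; mL+mR=-3105/3136 → advance -1; mR−mL=45/64 → turn +1·90°

0 24/37 120/173 -6372/6401 288/6401 -8 6 S
1 60/157 12/25 -2442/3925 384/3925 -8 7 E
2 24/65 40/111 -3964/7215 -64/7215 -9 7 N
3 30/49 15/32 -2655/3136 -225/1568 -9 6 W
final -8 6 S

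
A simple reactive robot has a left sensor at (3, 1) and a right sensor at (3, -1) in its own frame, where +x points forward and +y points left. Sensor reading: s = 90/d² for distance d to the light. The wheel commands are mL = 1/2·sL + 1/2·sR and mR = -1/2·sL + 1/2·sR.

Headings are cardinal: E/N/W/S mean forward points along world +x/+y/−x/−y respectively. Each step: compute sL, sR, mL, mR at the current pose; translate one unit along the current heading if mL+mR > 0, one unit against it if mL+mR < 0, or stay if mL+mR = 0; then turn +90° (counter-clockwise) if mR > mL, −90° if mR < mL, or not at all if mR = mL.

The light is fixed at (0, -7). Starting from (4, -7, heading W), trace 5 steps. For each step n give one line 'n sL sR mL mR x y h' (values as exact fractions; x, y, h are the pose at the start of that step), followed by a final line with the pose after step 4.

n=0: pose=(4,-7,W); sL=45, sR=45; mL=45, mR=0; mL+mR=45 → advance +1; mR−mL=-45 → turn -1·90°
n=1: pose=(3,-7,N); sL=90/13, sR=18/5; mL=342/65, mR=-108/65; mL+mR=18/5 → advance +1; mR−mL=-90/13 → turn -1·90°
n=2: pose=(3,-6,E); sL=9/4, sR=5/2; mL=19/8, mR=1/8; mL+mR=5/2 → advance +1; mR−mL=-9/4 → turn -1·90°
n=3: pose=(4,-6,S); sL=90/29, sR=90/13; mL=1890/377, mR=720/377; mL+mR=90/13 → advance +1; mR−mL=-90/29 → turn -1·90°
n=4: pose=(4,-7,W); sL=45, sR=45; mL=45, mR=0; mL+mR=45 → advance +1; mR−mL=-45 → turn -1·90°

0 45 45 45 0 4 -7 W
1 90/13 18/5 342/65 -108/65 3 -7 N
2 9/4 5/2 19/8 1/8 3 -6 E
3 90/29 90/13 1890/377 720/377 4 -6 S
4 45 45 45 0 4 -7 W
final 3 -7 N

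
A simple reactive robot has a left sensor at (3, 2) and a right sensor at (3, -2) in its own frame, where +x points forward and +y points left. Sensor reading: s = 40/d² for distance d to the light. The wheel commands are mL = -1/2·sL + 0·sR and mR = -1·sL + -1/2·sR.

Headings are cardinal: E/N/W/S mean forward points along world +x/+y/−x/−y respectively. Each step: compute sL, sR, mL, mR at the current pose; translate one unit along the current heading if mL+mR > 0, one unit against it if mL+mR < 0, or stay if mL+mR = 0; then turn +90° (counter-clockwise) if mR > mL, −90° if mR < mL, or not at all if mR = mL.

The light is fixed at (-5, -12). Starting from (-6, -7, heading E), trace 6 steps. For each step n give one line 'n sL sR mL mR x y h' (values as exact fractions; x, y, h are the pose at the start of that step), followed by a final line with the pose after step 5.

n=0: pose=(-6,-7,E); sL=40/53, sR=40/13; mL=-20/53, mR=-1580/689; mL+mR=-1840/689 → advance -1; mR−mL=-1320/689 → turn -1·90°
n=1: pose=(-7,-7,S); sL=10, sR=2; mL=-5, mR=-11; mL+mR=-16 → advance -1; mR−mL=-6 → turn -1·90°
n=2: pose=(-7,-6,W); sL=40/41, sR=40/89; mL=-20/41, mR=-4380/3649; mL+mR=-6160/3649 → advance -1; mR−mL=-2600/3649 → turn -1·90°
n=3: pose=(-6,-6,N); sL=4/9, sR=20/41; mL=-2/9, mR=-254/369; mL+mR=-112/123 → advance -1; mR−mL=-172/369 → turn -1·90°
n=4: pose=(-6,-7,E); sL=40/53, sR=40/13; mL=-20/53, mR=-1580/689; mL+mR=-1840/689 → advance -1; mR−mL=-1320/689 → turn -1·90°
n=5: pose=(-7,-7,S); sL=10, sR=2; mL=-5, mR=-11; mL+mR=-16 → advance -1; mR−mL=-6 → turn -1·90°

0 40/53 40/13 -20/53 -1580/689 -6 -7 E
1 10 2 -5 -11 -7 -7 S
2 40/41 40/89 -20/41 -4380/3649 -7 -6 W
3 4/9 20/41 -2/9 -254/369 -6 -6 N
4 40/53 40/13 -20/53 -1580/689 -6 -7 E
5 10 2 -5 -11 -7 -7 S
final -7 -6 W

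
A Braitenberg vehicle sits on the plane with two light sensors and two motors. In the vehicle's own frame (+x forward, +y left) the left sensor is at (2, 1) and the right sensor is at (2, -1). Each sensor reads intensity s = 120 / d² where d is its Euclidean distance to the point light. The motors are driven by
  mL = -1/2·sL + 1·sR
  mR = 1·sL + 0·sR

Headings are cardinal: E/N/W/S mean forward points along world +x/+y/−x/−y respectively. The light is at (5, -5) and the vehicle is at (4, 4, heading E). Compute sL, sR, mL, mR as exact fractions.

120/101 24/13 1644/1313 120/101

left sensor world pos  = (6, 5); dL² = 101
right sensor world pos = (6, 3); dR² = 65
sL = 120/101 = 120/101
sR = 120/65 = 24/13
mL = -1/2·sL + 1·sR = 1644/1313
mR = 1·sL + 0·sR = 120/101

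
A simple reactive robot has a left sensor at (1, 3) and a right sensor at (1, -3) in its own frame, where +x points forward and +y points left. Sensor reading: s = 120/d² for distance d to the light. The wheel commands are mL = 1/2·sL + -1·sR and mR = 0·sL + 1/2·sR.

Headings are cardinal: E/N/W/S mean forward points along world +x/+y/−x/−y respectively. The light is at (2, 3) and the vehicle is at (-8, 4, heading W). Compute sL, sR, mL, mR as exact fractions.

24/25 120/137 -1356/3425 60/137

left sensor world pos  = (-9, 1); dL² = 125
right sensor world pos = (-9, 7); dR² = 137
sL = 120/125 = 24/25
sR = 120/137 = 120/137
mL = 1/2·sL + -1·sR = -1356/3425
mR = 0·sL + 1/2·sR = 60/137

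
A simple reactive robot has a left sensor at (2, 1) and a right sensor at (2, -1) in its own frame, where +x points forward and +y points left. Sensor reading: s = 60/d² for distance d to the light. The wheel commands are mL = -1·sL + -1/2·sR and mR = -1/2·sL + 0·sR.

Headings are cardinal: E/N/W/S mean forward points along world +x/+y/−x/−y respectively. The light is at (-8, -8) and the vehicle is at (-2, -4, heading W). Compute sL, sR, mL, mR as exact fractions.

12/5 60/41 -642/205 -6/5

left sensor world pos  = (-4, -5); dL² = 25
right sensor world pos = (-4, -3); dR² = 41
sL = 60/25 = 12/5
sR = 60/41 = 60/41
mL = -1·sL + -1/2·sR = -642/205
mR = -1/2·sL + 0·sR = -6/5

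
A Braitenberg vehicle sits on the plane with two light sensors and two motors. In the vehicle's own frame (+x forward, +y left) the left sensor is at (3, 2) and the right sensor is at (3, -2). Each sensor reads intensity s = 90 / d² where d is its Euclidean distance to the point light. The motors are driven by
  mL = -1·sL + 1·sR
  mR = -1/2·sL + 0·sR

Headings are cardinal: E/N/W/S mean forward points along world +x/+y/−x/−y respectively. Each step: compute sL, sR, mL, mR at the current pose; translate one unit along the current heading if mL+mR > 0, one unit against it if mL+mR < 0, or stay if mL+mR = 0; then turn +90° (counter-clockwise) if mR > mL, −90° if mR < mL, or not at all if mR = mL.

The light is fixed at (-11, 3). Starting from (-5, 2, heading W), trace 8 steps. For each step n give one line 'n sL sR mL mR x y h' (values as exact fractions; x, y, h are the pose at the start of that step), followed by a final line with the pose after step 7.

n=0: pose=(-5,2,W); sL=5, sR=9; mL=4, mR=-5/2; mL+mR=3/2 → advance +1; mR−mL=-13/2 → turn -1·90°
n=1: pose=(-6,2,N); sL=90/13, sR=90/53; mL=-3600/689, mR=-45/13; mL+mR=-5985/689 → advance -1; mR−mL=1215/689 → turn +1·90°
n=2: pose=(-6,1,W); sL=9/2, sR=45/2; mL=18, mR=-9/4; mL+mR=63/4 → advance +1; mR−mL=-81/4 → turn -1·90°
n=3: pose=(-7,1,N); sL=18, sR=90/37; mL=-576/37, mR=-9; mL+mR=-909/37 → advance -1; mR−mL=243/37 → turn +1·90°
n=4: pose=(-7,0,W); sL=45/13, sR=45; mL=540/13, mR=-45/26; mL+mR=1035/26 → advance +1; mR−mL=-1125/26 → turn -1·90°
n=5: pose=(-8,0,N); sL=90, sR=18/5; mL=-432/5, mR=-45; mL+mR=-657/5 → advance -1; mR−mL=207/5 → turn +1·90°
n=6: pose=(-8,-1,W); sL=5/2, sR=45/2; mL=20, mR=-5/4; mL+mR=75/4 → advance +1; mR−mL=-85/4 → turn -1·90°
n=7: pose=(-9,-1,N); sL=90, sR=90/17; mL=-1440/17, mR=-45; mL+mR=-2205/17 → advance -1; mR−mL=675/17 → turn +1·90°

0 5 9 4 -5/2 -5 2 W
1 90/13 90/53 -3600/689 -45/13 -6 2 N
2 9/2 45/2 18 -9/4 -6 1 W
3 18 90/37 -576/37 -9 -7 1 N
4 45/13 45 540/13 -45/26 -7 0 W
5 90 18/5 -432/5 -45 -8 0 N
6 5/2 45/2 20 -5/4 -8 -1 W
7 90 90/17 -1440/17 -45 -9 -1 N
final -9 -2 W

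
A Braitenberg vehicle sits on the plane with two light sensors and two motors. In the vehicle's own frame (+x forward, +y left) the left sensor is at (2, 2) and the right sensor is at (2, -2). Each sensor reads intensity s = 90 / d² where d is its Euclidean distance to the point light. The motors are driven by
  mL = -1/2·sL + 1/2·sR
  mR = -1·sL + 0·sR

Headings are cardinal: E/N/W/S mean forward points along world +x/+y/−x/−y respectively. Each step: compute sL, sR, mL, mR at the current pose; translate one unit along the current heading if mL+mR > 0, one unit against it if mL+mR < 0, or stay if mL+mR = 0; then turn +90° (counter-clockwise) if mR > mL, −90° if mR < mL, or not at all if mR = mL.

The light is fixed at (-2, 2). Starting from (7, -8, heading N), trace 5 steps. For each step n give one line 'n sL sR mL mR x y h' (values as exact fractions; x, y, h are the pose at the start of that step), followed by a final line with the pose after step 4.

n=0: pose=(7,-8,N); sL=90/113, sR=18/37; mL=-648/4181, mR=-90/113; mL+mR=-3978/4181 → advance -1; mR−mL=-2682/4181 → turn -1·90°
n=1: pose=(7,-9,E); sL=45/101, sR=9/29; mL=-198/2929, mR=-45/101; mL+mR=-1503/2929 → advance -1; mR−mL=-1107/2929 → turn -1·90°
n=2: pose=(6,-9,S); sL=90/269, sR=18/41; mL=576/11029, mR=-90/269; mL+mR=-3114/11029 → advance -1; mR−mL=-4266/11029 → turn -1·90°
n=3: pose=(6,-8,W); sL=1/2, sR=9/10; mL=1/5, mR=-1/2; mL+mR=-3/10 → advance -1; mR−mL=-7/10 → turn -1·90°
n=4: pose=(7,-8,N); sL=90/113, sR=18/37; mL=-648/4181, mR=-90/113; mL+mR=-3978/4181 → advance -1; mR−mL=-2682/4181 → turn -1·90°

0 90/113 18/37 -648/4181 -90/113 7 -8 N
1 45/101 9/29 -198/2929 -45/101 7 -9 E
2 90/269 18/41 576/11029 -90/269 6 -9 S
3 1/2 9/10 1/5 -1/2 6 -8 W
4 90/113 18/37 -648/4181 -90/113 7 -8 N
final 7 -9 E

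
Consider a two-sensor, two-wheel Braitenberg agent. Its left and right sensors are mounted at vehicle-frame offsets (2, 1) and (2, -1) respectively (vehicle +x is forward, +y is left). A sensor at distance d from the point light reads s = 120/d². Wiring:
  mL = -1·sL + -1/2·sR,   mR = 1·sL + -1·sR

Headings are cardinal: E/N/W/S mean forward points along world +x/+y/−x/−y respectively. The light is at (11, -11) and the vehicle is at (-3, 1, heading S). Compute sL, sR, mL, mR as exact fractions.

left sensor world pos  = (-2, -1); dL² = 269
right sensor world pos = (-4, -1); dR² = 325
sL = 120/269 = 120/269
sR = 120/325 = 24/65
mL = -1·sL + -1/2·sR = -11028/17485
mR = 1·sL + -1·sR = 1344/17485

120/269 24/65 -11028/17485 1344/17485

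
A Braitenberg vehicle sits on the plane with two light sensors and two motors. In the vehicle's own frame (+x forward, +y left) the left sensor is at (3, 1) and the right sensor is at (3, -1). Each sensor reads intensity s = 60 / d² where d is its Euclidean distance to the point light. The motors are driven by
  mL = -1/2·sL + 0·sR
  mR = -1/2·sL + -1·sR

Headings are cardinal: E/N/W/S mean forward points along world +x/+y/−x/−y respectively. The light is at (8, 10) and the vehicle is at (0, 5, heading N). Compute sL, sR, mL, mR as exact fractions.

left sensor world pos  = (-1, 8); dL² = 85
right sensor world pos = (1, 8); dR² = 53
sL = 60/85 = 12/17
sR = 60/53 = 60/53
mL = -1/2·sL + 0·sR = -6/17
mR = -1/2·sL + -1·sR = -1338/901

12/17 60/53 -6/17 -1338/901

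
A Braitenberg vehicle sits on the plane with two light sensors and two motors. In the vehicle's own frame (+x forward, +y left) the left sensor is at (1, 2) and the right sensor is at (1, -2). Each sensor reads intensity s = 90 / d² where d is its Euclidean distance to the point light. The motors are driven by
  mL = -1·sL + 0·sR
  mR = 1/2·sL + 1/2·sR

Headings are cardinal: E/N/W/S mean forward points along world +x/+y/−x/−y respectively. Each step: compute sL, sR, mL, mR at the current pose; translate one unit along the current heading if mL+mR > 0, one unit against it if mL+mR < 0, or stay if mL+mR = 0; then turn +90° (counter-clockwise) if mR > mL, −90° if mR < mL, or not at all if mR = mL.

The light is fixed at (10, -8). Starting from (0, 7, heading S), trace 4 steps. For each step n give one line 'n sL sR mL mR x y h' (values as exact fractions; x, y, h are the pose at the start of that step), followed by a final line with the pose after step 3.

n=0: pose=(0,7,S); sL=9/26, sR=9/34; mL=-9/26, mR=135/442; mL+mR=-9/221 → advance -1; mR−mL=144/221 → turn +1·90°
n=1: pose=(0,8,E); sL=2/9, sR=90/277; mL=-2/9, mR=682/2493; mL+mR=128/2493 → advance +1; mR−mL=412/831 → turn +1·90°
n=2: pose=(1,8,N); sL=9/41, sR=45/169; mL=-9/41, mR=1683/6929; mL+mR=162/6929 → advance +1; mR−mL=3204/6929 → turn +1·90°
n=3: pose=(1,9,W); sL=18/65, sR=90/461; mL=-18/65, mR=7074/29965; mL+mR=-1224/29965 → advance -1; mR−mL=15372/29965 → turn +1·90°

0 9/26 9/34 -9/26 135/442 0 7 S
1 2/9 90/277 -2/9 682/2493 0 8 E
2 9/41 45/169 -9/41 1683/6929 1 8 N
3 18/65 90/461 -18/65 7074/29965 1 9 W
final 2 9 S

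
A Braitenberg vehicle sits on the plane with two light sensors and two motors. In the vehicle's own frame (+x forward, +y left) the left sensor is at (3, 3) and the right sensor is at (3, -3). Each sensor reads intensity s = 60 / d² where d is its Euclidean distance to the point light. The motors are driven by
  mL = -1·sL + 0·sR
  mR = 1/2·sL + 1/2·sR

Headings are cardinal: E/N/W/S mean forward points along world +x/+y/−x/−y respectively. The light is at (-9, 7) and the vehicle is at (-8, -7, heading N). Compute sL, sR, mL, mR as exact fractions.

left sensor world pos  = (-11, -4); dL² = 125
right sensor world pos = (-5, -4); dR² = 137
sL = 60/125 = 12/25
sR = 60/137 = 60/137
mL = -1·sL + 0·sR = -12/25
mR = 1/2·sL + 1/2·sR = 1572/3425

12/25 60/137 -12/25 1572/3425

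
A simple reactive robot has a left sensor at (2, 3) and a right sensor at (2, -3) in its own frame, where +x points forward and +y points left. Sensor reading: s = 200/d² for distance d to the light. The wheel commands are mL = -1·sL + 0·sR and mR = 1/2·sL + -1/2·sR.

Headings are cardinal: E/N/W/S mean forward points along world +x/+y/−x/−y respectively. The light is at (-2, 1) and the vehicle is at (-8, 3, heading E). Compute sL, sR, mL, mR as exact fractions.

left sensor world pos  = (-6, 6); dL² = 41
right sensor world pos = (-6, 0); dR² = 17
sL = 200/41 = 200/41
sR = 200/17 = 200/17
mL = -1·sL + 0·sR = -200/41
mR = 1/2·sL + -1/2·sR = -2400/697

200/41 200/17 -200/41 -2400/697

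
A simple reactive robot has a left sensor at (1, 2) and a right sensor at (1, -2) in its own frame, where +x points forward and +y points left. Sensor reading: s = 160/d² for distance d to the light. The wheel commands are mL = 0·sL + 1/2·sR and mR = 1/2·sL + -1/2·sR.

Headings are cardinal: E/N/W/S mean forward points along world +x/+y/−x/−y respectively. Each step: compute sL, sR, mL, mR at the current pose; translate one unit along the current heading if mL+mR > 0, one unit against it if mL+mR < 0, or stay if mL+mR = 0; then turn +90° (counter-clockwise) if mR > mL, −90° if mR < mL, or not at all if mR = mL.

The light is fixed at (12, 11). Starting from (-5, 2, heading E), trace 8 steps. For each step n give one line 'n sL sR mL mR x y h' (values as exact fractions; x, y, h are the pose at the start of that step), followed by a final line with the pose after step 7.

n=0: pose=(-5,2,E); sL=32/61, sR=160/377; mL=80/377, mR=1152/22997; mL+mR=16/61 → advance +1; mR−mL=-3728/22997 → turn -1·90°
n=1: pose=(-4,2,S); sL=20/37, sR=20/53; mL=10/53, mR=160/1961; mL+mR=10/37 → advance +1; mR−mL=-210/1961 → turn -1·90°
n=2: pose=(-4,1,W); sL=160/433, sR=160/353; mL=80/353, mR=-6400/152849; mL+mR=80/433 → advance +1; mR−mL=-41040/152849 → turn -1·90°
n=3: pose=(-5,1,N); sL=80/221, sR=80/153; mL=40/153, mR=-160/1989; mL+mR=40/221 → advance +1; mR−mL=-40/117 → turn -1·90°
n=4: pose=(-5,2,E); sL=32/61, sR=160/377; mL=80/377, mR=1152/22997; mL+mR=16/61 → advance +1; mR−mL=-3728/22997 → turn -1·90°
n=5: pose=(-4,2,S); sL=20/37, sR=20/53; mL=10/53, mR=160/1961; mL+mR=10/37 → advance +1; mR−mL=-210/1961 → turn -1·90°
n=6: pose=(-4,1,W); sL=160/433, sR=160/353; mL=80/353, mR=-6400/152849; mL+mR=80/433 → advance +1; mR−mL=-41040/152849 → turn -1·90°
n=7: pose=(-5,1,N); sL=80/221, sR=80/153; mL=40/153, mR=-160/1989; mL+mR=40/221 → advance +1; mR−mL=-40/117 → turn -1·90°

0 32/61 160/377 80/377 1152/22997 -5 2 E
1 20/37 20/53 10/53 160/1961 -4 2 S
2 160/433 160/353 80/353 -6400/152849 -4 1 W
3 80/221 80/153 40/153 -160/1989 -5 1 N
4 32/61 160/377 80/377 1152/22997 -5 2 E
5 20/37 20/53 10/53 160/1961 -4 2 S
6 160/433 160/353 80/353 -6400/152849 -4 1 W
7 80/221 80/153 40/153 -160/1989 -5 1 N
final -5 2 E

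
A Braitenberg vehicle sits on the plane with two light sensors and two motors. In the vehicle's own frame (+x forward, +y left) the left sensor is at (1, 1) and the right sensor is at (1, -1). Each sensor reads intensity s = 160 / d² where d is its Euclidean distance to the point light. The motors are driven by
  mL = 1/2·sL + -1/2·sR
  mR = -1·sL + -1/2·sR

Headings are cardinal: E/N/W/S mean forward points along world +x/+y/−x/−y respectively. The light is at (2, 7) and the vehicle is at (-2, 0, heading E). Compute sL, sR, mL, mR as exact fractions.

32/9 160/73 448/657 -3056/657

left sensor world pos  = (-1, 1); dL² = 45
right sensor world pos = (-1, -1); dR² = 73
sL = 160/45 = 32/9
sR = 160/73 = 160/73
mL = 1/2·sL + -1/2·sR = 448/657
mR = -1·sL + -1/2·sR = -3056/657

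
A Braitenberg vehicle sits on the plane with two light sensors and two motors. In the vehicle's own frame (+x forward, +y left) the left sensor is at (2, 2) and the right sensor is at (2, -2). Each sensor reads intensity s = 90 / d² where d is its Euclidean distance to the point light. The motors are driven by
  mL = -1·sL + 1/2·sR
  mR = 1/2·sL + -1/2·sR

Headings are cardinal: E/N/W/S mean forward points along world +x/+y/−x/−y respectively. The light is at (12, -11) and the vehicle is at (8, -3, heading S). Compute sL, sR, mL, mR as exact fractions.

9/4 5/4 -13/8 1/2

left sensor world pos  = (10, -5); dL² = 40
right sensor world pos = (6, -5); dR² = 72
sL = 90/40 = 9/4
sR = 90/72 = 5/4
mL = -1·sL + 1/2·sR = -13/8
mR = 1/2·sL + -1/2·sR = 1/2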